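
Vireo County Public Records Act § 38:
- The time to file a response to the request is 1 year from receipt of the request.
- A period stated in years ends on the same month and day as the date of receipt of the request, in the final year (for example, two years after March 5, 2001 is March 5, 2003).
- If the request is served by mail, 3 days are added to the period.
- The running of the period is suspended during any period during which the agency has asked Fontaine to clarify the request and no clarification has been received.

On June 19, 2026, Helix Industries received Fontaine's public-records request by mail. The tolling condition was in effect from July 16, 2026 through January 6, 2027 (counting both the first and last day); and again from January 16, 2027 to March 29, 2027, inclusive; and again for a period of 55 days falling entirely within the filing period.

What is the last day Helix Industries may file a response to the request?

April 20, 2028

1 year after June 19, 2026 is June 19, 2027.
Service was by mail, adding 3 days: June 19, 2027 + 3 days = June 22, 2027.
From July 16, 2026 through January 6, 2027 inclusive is 175 days; tolling adds 175 days: June 22, 2027 + 175 days = December 14, 2027.
From January 16, 2027 through March 29, 2027 inclusive is 73 days; tolling adds 73 days: December 14, 2027 + 73 days = February 25, 2028.
Tolling adds 55 days: February 25, 2028 + 55 days = April 20, 2028.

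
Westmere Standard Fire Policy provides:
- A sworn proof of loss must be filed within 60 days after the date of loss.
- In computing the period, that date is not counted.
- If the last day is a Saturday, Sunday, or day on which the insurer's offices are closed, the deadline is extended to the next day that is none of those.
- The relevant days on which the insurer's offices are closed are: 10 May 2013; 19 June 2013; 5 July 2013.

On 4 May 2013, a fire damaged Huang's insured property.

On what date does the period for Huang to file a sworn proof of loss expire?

60 days after 4 May 2013 is July 3, 2013.
July 3, 2013 is a Wednesday and not a day on which the insurer's offices are closed, so no extension applies.

July 3, 2013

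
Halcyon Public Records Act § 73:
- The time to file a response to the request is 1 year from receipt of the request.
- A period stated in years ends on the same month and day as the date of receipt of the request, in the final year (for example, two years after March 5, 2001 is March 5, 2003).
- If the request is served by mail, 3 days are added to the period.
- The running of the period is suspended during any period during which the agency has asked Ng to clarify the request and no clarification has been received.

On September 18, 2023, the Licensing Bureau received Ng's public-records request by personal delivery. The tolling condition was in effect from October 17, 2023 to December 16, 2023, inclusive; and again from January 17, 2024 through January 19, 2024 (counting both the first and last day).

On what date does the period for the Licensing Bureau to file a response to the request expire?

November 21, 2024

1 year after September 18, 2023 is September 18, 2024.
Service was not by mail, so no mail extension applies.
From October 17, 2023 through December 16, 2023 inclusive is 61 days; tolling adds 61 days: September 18, 2024 + 61 days = November 18, 2024.
From January 17, 2024 through January 19, 2024 inclusive is 3 days; tolling adds 3 days: November 18, 2024 + 3 days = November 21, 2024.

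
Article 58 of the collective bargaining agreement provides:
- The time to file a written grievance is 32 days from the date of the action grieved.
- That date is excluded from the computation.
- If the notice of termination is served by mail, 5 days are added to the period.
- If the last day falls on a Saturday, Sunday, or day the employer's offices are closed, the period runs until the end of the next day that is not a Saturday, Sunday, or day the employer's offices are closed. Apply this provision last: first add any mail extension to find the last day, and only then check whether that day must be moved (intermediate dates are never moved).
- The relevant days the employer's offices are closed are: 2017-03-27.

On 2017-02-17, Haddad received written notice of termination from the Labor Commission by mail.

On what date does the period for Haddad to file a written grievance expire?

32 days after 2017-02-17 is March 21, 2017.
Service was by mail, adding 5 days: March 21, 2017 + 5 days = March 26, 2017.
March 26, 2017 is Sunday; March 27, 2017 is a listed holiday. The next qualifying day is March 28, 2017.

March 28, 2017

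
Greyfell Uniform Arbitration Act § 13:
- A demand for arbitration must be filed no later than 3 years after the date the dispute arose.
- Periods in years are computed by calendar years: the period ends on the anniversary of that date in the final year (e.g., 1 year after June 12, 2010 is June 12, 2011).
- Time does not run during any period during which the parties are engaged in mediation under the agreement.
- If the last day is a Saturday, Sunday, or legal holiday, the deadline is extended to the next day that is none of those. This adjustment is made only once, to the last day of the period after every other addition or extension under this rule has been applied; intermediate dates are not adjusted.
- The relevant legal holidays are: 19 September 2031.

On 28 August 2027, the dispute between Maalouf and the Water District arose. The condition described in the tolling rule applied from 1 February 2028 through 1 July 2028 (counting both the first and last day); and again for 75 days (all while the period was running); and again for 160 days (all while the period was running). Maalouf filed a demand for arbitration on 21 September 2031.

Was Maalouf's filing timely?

Yes

3 years after 28 August 2027 is August 28, 2030.
From February 1, 2028 through July 1, 2028 inclusive is 152 days; tolling adds 152 days: August 28, 2030 + 152 days = January 27, 2031.
Tolling adds 75 days: January 27, 2031 + 75 days = April 12, 2031.
Tolling adds 160 days: April 12, 2031 + 160 days = September 19, 2031.
September 19, 2031 is a listed holiday; September 20, 2031 is Saturday; September 21, 2031 is Sunday. The next qualifying day is September 22, 2031.
The deadline is September 22, 2031; the filing on September 21, 2031 is on or before that date.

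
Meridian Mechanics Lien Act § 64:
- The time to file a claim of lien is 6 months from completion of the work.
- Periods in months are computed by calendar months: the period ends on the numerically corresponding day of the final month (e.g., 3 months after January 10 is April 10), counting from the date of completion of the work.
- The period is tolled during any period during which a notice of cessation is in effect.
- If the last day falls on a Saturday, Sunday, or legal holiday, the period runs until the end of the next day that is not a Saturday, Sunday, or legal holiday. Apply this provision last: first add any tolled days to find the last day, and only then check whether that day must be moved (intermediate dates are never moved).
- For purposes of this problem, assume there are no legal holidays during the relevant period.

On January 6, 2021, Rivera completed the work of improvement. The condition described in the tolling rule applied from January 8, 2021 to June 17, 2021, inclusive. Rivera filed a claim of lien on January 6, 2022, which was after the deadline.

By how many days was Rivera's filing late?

6 months after January 6, 2021 is July 6, 2021.
From January 8, 2021 through June 17, 2021 inclusive is 161 days; tolling adds 161 days: July 6, 2021 + 161 days = December 14, 2021.
December 14, 2021 is a Tuesday and not a legal holiday, so no extension applies.
The deadline is December 14, 2021; from December 14, 2021 to January 6, 2022 is 23 days.

23 days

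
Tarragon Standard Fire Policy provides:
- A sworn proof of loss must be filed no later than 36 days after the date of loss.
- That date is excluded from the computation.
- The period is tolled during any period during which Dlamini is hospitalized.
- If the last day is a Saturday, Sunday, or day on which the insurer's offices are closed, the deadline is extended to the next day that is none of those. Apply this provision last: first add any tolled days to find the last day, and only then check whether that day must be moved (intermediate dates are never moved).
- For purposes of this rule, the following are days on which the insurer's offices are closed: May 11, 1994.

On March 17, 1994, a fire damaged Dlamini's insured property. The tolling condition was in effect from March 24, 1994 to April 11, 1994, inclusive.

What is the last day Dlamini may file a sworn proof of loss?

36 days after March 17, 1994 is April 22, 1994.
From March 24, 1994 through April 11, 1994 inclusive is 19 days; tolling adds 19 days: April 22, 1994 + 19 days = May 11, 1994.
May 11, 1994 is a listed holiday. The next qualifying day is May 12, 1994.

May 12, 1994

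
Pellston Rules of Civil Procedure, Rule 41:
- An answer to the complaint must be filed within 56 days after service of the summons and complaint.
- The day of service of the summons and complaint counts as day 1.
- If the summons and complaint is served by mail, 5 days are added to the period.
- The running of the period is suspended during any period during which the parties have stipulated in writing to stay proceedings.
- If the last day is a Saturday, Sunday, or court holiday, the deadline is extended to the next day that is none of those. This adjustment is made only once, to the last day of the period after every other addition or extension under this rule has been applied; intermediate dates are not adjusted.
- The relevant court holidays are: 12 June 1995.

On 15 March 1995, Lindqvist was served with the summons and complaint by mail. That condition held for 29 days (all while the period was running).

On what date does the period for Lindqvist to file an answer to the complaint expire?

Counting 15 March 1995 as day 1, day 56 is May 9, 1995.
Service was by mail, adding 5 days: May 9, 1995 + 5 days = May 14, 1995.
Tolling adds 29 days: May 14, 1995 + 29 days = June 12, 1995.
June 12, 1995 is a listed holiday. The next qualifying day is June 13, 1995.

June 13, 1995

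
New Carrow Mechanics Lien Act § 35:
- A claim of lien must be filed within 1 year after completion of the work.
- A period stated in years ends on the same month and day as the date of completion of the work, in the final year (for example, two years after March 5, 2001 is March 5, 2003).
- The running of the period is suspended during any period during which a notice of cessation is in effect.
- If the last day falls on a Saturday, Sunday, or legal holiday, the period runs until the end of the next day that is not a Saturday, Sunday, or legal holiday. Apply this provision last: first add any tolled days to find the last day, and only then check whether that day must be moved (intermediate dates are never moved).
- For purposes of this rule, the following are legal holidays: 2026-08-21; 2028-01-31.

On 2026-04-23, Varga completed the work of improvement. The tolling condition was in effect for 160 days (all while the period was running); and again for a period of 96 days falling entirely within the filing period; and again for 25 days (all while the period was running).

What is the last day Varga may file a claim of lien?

February 1, 2028

1 year after 2026-04-23 is April 23, 2027.
Tolling adds 160 days: April 23, 2027 + 160 days = September 30, 2027.
Tolling adds 96 days: September 30, 2027 + 96 days = January 4, 2028.
Tolling adds 25 days: January 4, 2028 + 25 days = January 29, 2028.
January 29, 2028 is Saturday; January 30, 2028 is Sunday; January 31, 2028 is a listed holiday. The next qualifying day is February 1, 2028.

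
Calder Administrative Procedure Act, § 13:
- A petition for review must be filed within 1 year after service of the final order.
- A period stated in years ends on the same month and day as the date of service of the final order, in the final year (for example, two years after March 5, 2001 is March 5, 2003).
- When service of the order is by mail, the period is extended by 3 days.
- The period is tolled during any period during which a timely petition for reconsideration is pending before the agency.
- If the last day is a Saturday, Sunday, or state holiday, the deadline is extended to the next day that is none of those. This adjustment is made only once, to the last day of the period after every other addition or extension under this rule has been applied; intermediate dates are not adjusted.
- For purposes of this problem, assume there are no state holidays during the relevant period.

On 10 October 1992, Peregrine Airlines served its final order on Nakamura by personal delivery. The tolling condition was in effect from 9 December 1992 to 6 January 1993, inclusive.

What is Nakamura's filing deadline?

1 year after 10 October 1992 is October 10, 1993.
Service was not by mail, so no mail extension applies.
From December 9, 1992 through January 6, 1993 inclusive is 29 days; tolling adds 29 days: October 10, 1993 + 29 days = November 8, 1993.
November 8, 1993 is a Monday and not a state holiday, so no extension applies.

November 8, 1993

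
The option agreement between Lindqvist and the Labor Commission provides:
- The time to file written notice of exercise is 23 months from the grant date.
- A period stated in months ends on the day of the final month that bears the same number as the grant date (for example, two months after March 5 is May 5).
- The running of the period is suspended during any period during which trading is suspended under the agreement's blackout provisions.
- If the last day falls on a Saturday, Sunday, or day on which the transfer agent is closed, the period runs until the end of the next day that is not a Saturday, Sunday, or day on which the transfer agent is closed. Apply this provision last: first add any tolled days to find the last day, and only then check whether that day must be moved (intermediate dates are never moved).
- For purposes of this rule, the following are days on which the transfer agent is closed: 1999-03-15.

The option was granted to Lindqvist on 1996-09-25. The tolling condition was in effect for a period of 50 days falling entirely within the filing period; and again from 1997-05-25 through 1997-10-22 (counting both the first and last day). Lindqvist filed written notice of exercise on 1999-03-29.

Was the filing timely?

No

23 months after 1996-09-25 is August 25, 1998.
Tolling adds 50 days: August 25, 1998 + 50 days = October 14, 1998.
From May 25, 1997 through October 22, 1997 inclusive is 151 days; tolling adds 151 days: October 14, 1998 + 151 days = March 14, 1999.
March 14, 1999 is Sunday; March 15, 1999 is a listed holiday. The next qualifying day is March 16, 1999.
The deadline is March 16, 1999; the filing on March 29, 1999 is after that date.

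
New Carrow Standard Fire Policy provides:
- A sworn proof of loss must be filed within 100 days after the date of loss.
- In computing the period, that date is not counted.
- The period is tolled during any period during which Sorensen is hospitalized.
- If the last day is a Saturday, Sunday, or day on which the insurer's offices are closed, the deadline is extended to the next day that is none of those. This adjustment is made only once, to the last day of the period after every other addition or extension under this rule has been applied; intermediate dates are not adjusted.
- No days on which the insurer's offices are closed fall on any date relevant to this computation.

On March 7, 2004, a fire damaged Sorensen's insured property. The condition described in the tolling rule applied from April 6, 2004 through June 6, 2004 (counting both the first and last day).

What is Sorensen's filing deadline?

100 days after March 7, 2004 is June 15, 2004.
From April 6, 2004 through June 6, 2004 inclusive is 62 days; tolling adds 62 days: June 15, 2004 + 62 days = August 16, 2004.
August 16, 2004 is a Monday and not a day on which the insurer's offices are closed, so no extension applies.

August 16, 2004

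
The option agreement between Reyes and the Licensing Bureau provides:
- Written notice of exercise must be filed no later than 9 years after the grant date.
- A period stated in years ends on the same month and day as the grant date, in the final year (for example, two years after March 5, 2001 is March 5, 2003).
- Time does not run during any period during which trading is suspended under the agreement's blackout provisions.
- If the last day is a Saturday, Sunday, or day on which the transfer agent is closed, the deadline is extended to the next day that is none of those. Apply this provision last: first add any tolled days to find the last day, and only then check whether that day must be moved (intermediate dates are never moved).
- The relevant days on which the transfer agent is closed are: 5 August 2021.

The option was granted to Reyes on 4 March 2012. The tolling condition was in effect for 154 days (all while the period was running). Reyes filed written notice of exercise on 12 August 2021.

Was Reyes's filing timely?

No

9 years after 4 March 2012 is March 4, 2021.
Tolling adds 154 days: March 4, 2021 + 154 days = August 5, 2021.
August 5, 2021 is a listed holiday. The next qualifying day is August 6, 2021.
The deadline is August 6, 2021; the filing on August 12, 2021 is after that date.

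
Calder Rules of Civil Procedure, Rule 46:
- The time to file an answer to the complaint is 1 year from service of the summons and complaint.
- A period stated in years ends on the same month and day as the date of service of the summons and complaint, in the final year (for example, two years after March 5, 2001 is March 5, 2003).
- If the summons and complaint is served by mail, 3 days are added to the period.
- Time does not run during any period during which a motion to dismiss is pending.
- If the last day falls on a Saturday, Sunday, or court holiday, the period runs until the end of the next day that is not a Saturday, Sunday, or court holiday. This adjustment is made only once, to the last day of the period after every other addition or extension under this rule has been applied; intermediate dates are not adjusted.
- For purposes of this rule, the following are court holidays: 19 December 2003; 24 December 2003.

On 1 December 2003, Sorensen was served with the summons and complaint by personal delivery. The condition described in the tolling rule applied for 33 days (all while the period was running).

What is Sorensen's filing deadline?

January 3, 2005

1 year after 1 December 2003 is December 1, 2004.
Service was not by mail, so no mail extension applies.
Tolling adds 33 days: December 1, 2004 + 33 days = January 3, 2005.
January 3, 2005 is a Monday and not a court holiday, so no extension applies.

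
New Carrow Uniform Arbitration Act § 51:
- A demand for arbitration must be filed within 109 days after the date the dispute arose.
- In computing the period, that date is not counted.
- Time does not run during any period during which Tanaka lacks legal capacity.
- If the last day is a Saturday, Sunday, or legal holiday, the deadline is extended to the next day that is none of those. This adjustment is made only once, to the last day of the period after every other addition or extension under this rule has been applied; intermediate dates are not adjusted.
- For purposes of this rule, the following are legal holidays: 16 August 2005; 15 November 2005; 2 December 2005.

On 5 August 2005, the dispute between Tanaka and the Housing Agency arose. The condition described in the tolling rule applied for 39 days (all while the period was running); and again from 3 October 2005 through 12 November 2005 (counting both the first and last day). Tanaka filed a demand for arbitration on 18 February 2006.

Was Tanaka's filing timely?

No

109 days after 5 August 2005 is November 22, 2005.
Tolling adds 39 days: November 22, 2005 + 39 days = December 31, 2005.
From October 3, 2005 through November 12, 2005 inclusive is 41 days; tolling adds 41 days: December 31, 2005 + 41 days = February 10, 2006.
February 10, 2006 is a Friday and not a legal holiday, so no extension applies.
The deadline is February 10, 2006; the filing on February 18, 2006 is after that date.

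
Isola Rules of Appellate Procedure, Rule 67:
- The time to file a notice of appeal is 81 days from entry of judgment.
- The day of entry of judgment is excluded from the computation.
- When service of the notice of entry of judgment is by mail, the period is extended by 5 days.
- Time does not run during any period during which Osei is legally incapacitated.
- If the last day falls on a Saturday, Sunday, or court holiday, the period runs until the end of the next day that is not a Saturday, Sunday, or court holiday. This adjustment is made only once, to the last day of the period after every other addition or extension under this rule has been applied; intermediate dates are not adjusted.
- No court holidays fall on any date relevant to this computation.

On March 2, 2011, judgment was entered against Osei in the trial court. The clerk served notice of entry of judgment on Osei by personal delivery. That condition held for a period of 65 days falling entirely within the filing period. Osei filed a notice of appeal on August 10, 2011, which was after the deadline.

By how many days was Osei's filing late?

81 days after March 2, 2011 is May 22, 2011.
Service was not by mail, so no mail extension applies.
Tolling adds 65 days: May 22, 2011 + 65 days = July 26, 2011.
July 26, 2011 is a Tuesday and not a court holiday, so no extension applies.
The deadline is July 26, 2011; from July 26, 2011 to August 10, 2011 is 15 days.

15 days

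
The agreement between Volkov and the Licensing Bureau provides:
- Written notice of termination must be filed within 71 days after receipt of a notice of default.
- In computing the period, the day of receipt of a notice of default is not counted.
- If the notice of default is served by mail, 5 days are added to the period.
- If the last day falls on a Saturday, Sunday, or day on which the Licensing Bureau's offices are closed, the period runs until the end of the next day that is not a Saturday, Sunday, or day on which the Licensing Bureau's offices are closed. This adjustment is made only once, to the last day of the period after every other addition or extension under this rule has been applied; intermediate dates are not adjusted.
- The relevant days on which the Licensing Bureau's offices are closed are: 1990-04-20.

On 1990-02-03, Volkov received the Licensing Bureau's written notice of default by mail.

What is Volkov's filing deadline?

April 23, 1990

71 days after 1990-02-03 is April 15, 1990.
Service was by mail, adding 5 days: April 15, 1990 + 5 days = April 20, 1990.
April 20, 1990 is a listed holiday; April 21, 1990 is Saturday; April 22, 1990 is Sunday. The next qualifying day is April 23, 1990.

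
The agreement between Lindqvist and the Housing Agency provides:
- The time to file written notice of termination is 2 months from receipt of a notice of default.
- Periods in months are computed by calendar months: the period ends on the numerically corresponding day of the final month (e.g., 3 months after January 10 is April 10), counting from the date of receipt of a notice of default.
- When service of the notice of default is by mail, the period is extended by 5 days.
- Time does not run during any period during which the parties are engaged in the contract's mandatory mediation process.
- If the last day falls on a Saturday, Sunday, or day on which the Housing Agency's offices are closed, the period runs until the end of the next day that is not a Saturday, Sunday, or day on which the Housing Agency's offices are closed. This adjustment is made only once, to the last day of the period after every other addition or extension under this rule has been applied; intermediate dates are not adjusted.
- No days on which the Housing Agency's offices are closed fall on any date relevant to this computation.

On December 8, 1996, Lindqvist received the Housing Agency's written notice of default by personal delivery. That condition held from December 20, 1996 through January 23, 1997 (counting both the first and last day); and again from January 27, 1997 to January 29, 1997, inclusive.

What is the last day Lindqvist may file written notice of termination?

2 months after December 8, 1996 is February 8, 1997.
Service was not by mail, so no mail extension applies.
From December 20, 1996 through January 23, 1997 inclusive is 35 days; tolling adds 35 days: February 8, 1997 + 35 days = March 15, 1997.
From January 27, 1997 through January 29, 1997 inclusive is 3 days; tolling adds 3 days: March 15, 1997 + 3 days = March 18, 1997.
March 18, 1997 is a Tuesday and not a day on which the Housing Agency's offices are closed, so no extension applies.

March 18, 1997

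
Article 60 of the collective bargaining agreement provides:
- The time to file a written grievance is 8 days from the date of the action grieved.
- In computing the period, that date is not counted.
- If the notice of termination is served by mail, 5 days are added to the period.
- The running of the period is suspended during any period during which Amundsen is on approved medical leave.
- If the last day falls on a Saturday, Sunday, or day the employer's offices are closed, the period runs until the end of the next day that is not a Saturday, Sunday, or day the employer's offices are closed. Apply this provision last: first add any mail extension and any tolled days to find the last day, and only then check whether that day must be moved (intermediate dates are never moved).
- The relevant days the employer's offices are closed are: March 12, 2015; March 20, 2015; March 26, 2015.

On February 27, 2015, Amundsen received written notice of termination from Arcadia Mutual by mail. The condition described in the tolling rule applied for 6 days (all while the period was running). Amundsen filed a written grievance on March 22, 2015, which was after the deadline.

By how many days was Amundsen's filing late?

4 days

8 days after February 27, 2015 is March 7, 2015.
Service was by mail, adding 5 days: March 7, 2015 + 5 days = March 12, 2015.
Tolling adds 6 days: March 12, 2015 + 6 days = March 18, 2015.
March 18, 2015 is a Wednesday and not a day the employer's offices are closed, so no extension applies.
The deadline is March 18, 2015; from March 18, 2015 to March 22, 2015 is 4 days.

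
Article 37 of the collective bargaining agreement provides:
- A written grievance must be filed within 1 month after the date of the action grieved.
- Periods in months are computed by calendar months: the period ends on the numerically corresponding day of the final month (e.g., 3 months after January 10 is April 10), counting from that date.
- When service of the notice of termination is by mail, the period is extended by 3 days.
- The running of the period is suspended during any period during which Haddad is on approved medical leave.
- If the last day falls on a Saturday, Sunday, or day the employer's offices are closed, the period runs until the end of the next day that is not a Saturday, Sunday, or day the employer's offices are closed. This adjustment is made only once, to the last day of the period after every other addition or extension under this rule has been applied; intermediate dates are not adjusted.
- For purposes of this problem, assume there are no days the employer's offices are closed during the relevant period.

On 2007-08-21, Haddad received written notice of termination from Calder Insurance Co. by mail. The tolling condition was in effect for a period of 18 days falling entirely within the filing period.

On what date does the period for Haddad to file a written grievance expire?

1 month after 2007-08-21 is September 21, 2007.
Service was by mail, adding 3 days: September 21, 2007 + 3 days = September 24, 2007.
Tolling adds 18 days: September 24, 2007 + 18 days = October 12, 2007.
October 12, 2007 is a Friday and not a day the employer's offices are closed, so no extension applies.

October 12, 2007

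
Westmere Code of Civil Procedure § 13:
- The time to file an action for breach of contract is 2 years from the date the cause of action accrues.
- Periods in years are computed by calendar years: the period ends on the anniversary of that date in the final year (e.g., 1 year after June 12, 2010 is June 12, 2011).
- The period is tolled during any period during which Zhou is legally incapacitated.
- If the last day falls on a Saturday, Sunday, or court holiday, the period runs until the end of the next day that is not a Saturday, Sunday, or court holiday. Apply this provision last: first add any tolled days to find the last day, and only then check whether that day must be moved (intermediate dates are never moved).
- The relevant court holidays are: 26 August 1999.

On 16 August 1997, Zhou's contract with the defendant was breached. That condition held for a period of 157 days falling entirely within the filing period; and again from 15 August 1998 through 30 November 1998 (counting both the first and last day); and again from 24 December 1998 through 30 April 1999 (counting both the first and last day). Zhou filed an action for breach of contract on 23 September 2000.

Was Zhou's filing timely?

2 years after 16 August 1997 is August 16, 1999.
Tolling adds 157 days: August 16, 1999 + 157 days = January 20, 2000.
From August 15, 1998 through November 30, 1998 inclusive is 108 days; tolling adds 108 days: January 20, 2000 + 108 days = May 7, 2000.
From December 24, 1998 through April 30, 1999 inclusive is 128 days; tolling adds 128 days: May 7, 2000 + 128 days = September 12, 2000.
September 12, 2000 is a Tuesday and not a court holiday, so no extension applies.
The deadline is September 12, 2000; the filing on September 23, 2000 is after that date.

No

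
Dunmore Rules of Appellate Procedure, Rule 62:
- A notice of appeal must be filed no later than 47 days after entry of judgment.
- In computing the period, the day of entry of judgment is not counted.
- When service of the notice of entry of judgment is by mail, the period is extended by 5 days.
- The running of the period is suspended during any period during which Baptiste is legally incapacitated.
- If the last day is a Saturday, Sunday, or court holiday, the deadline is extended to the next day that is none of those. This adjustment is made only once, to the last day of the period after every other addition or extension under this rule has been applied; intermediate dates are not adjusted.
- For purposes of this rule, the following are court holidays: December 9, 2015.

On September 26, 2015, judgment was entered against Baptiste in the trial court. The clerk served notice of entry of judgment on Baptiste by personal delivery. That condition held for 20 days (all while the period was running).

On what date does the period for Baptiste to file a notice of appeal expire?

47 days after September 26, 2015 is November 12, 2015.
Service was not by mail, so no mail extension applies.
Tolling adds 20 days: November 12, 2015 + 20 days = December 2, 2015.
December 2, 2015 is a Wednesday and not a court holiday, so no extension applies.

December 2, 2015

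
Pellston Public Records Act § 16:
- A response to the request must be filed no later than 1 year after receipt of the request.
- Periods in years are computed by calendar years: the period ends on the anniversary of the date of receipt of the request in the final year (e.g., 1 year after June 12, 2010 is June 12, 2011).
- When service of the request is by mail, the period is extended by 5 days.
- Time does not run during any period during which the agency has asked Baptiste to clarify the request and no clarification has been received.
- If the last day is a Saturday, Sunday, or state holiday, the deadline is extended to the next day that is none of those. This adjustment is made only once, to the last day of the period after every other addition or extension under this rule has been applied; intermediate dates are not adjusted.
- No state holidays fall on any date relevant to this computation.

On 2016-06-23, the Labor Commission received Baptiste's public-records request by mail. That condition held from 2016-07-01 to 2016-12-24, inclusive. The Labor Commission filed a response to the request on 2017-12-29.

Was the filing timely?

1 year after 2016-06-23 is June 23, 2017.
Service was by mail, adding 5 days: June 23, 2017 + 5 days = June 28, 2017.
From July 1, 2016 through December 24, 2016 inclusive is 177 days; tolling adds 177 days: June 28, 2017 + 177 days = December 22, 2017.
December 22, 2017 is a Friday and not a state holiday, so no extension applies.
The deadline is December 22, 2017; the filing on December 29, 2017 is after that date.

No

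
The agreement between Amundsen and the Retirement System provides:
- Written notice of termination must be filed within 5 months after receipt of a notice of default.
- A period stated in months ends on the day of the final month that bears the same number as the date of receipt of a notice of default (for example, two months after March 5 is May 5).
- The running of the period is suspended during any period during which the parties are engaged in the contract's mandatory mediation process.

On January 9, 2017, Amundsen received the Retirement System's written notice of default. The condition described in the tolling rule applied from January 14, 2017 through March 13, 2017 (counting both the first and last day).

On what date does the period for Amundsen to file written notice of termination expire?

5 months after January 9, 2017 is June 9, 2017.
From January 14, 2017 through March 13, 2017 inclusive is 59 days; tolling adds 59 days: June 9, 2017 + 59 days = August 7, 2017.

August 7, 2017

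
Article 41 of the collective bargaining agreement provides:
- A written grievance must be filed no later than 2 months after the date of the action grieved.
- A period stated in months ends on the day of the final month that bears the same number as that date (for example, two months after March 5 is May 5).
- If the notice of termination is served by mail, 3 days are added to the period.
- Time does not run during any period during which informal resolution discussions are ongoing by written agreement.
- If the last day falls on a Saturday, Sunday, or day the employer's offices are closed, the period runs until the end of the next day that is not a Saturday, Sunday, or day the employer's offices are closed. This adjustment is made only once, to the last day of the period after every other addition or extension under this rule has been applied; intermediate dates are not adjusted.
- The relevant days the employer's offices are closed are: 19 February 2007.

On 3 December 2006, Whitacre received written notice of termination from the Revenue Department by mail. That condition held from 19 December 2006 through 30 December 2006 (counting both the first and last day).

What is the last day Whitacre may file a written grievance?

2 months after 3 December 2006 is February 3, 2007.
Service was by mail, adding 3 days: February 3, 2007 + 3 days = February 6, 2007.
From December 19, 2006 through December 30, 2006 inclusive is 12 days; tolling adds 12 days: February 6, 2007 + 12 days = February 18, 2007.
February 18, 2007 is Sunday; February 19, 2007 is a listed holiday. The next qualifying day is February 20, 2007.

February 20, 2007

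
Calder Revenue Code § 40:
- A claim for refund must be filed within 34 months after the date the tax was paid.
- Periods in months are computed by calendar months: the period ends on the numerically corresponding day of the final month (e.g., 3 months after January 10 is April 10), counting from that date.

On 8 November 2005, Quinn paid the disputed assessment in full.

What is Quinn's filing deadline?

34 months after 8 November 2005 is September 8, 2008.

September 8, 2008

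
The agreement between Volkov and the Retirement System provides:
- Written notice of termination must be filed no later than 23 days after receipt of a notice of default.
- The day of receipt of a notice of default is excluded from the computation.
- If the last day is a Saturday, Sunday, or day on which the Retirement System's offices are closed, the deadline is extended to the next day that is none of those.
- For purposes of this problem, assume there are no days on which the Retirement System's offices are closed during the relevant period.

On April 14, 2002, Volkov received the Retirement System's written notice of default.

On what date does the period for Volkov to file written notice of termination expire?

23 days after April 14, 2002 is May 7, 2002.
May 7, 2002 is a Tuesday and not a day on which the Retirement System's offices are closed, so no extension applies.

May 7, 2002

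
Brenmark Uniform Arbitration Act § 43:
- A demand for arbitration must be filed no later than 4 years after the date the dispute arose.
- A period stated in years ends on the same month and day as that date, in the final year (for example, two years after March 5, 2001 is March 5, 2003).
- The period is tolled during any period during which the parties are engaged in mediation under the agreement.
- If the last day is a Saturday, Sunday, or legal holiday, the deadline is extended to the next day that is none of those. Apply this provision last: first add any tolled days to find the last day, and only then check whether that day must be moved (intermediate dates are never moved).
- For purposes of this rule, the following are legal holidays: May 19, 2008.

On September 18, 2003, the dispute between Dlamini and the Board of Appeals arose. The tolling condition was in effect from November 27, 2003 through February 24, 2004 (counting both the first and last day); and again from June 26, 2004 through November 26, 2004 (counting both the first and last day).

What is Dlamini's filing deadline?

May 20, 2008

4 years after September 18, 2003 is September 18, 2007.
From November 27, 2003 through February 24, 2004 inclusive is 90 days; tolling adds 90 days: September 18, 2007 + 90 days = December 17, 2007.
From June 26, 2004 through November 26, 2004 inclusive is 154 days; tolling adds 154 days: December 17, 2007 + 154 days = May 19, 2008.
May 19, 2008 is a listed holiday. The next qualifying day is May 20, 2008.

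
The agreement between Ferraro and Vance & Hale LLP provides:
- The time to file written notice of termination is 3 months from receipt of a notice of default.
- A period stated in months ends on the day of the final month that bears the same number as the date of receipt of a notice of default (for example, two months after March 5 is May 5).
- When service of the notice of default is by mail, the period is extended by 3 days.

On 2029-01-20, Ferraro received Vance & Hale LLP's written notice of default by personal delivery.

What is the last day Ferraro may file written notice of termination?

3 months after 2029-01-20 is April 20, 2029.
Service was not by mail, so no mail extension applies.

April 20, 2029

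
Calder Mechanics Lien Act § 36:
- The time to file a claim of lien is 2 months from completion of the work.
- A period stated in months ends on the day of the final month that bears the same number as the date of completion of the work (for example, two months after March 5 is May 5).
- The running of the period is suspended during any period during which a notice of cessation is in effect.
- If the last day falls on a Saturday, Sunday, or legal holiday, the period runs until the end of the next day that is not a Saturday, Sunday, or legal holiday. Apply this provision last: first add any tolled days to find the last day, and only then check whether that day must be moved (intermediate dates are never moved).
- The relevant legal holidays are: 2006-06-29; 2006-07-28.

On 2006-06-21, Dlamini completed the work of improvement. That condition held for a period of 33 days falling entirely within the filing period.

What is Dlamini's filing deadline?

September 25, 2006

2 months after 2006-06-21 is August 21, 2006.
Tolling adds 33 days: August 21, 2006 + 33 days = September 23, 2006.
September 23, 2006 is Saturday; September 24, 2006 is Sunday. The next qualifying day is September 25, 2006.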